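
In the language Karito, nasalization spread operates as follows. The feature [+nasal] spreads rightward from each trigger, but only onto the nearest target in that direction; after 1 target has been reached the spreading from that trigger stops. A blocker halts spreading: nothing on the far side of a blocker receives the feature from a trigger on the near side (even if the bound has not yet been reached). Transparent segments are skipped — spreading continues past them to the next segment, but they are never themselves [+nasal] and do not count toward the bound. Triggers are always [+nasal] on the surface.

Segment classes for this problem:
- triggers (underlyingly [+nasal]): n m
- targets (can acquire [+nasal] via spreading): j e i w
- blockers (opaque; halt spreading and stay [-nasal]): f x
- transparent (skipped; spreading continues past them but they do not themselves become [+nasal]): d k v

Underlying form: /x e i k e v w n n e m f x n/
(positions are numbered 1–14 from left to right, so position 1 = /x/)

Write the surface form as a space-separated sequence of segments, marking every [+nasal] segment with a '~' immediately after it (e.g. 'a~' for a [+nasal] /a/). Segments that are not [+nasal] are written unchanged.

From /n/ at 8 rightward: 9 /n/ is itself a trigger — this domain ends here.
From /n/ at 9 rightward: 10 /e/ → [+nasal]; bound reached.
From /m/ at 11 rightward: 12 /f/ blocks.
From /n/ at 14 rightward: word edge.
Targets with no active source: positions 2 3 5 7 stay [-nasal].
[+nasal] positions on the surface: 8 9 10 11 14.

x e i k e v w n~ n~ e~ m~ f x n~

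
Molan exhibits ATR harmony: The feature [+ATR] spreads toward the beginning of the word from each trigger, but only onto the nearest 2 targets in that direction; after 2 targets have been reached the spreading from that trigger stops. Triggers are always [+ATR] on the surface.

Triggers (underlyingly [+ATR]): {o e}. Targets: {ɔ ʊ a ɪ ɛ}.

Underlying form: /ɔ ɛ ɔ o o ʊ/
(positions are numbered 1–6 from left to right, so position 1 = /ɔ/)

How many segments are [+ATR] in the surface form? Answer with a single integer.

4

From /o/ at 4 leftward: 3 /ɔ/ → [+ATR]; 2 /ɛ/ → [+ATR]; bound reached.
From /o/ at 5 leftward: 4 /o/ is itself a trigger — this domain ends here.
Targets with no active source: positions 1 6 stay [-ATR].
[+ATR] positions on the surface: 2 3 4 5.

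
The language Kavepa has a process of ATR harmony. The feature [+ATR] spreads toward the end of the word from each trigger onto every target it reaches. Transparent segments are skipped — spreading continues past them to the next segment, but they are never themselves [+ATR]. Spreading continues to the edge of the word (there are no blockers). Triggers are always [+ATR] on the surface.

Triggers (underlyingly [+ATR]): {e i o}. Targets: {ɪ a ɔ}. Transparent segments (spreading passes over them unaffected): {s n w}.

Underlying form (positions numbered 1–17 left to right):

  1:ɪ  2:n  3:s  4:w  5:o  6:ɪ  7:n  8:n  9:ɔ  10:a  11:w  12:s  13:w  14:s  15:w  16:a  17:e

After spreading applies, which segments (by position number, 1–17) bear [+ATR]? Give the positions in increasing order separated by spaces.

5 6 9 10 16 17

From /o/ at 5 rightward: 6 /ɪ/ → [+ATR]; 7 /n/ transparent; 8 /n/ transparent; 9 /ɔ/ → [+ATR]; 10 /a/ → [+ATR]; 11 /w/ transparent; 12 /s/ transparent; 13 /w/ transparent; 14 /s/ transparent; 15 /w/ transparent; 16 /a/ → [+ATR]; 17 /e/ is itself a trigger — this domain ends here.
From /e/ at 17 rightward: word edge.
Target with no active source: position 1 stays [-ATR].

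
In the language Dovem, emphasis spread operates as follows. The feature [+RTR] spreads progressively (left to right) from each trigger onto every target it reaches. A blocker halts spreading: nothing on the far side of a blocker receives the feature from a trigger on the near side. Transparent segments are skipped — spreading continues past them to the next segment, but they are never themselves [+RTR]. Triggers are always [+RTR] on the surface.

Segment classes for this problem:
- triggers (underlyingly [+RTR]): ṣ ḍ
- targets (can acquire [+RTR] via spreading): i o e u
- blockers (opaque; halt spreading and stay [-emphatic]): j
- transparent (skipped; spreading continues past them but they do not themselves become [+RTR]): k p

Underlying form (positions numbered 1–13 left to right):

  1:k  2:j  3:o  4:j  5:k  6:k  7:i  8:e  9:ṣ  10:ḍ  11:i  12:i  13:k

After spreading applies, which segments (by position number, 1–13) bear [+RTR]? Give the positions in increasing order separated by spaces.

9 10 11 12

From /ṣ/ at 9 rightward: 10 /ḍ/ is itself a trigger — this domain ends here.
From /ḍ/ at 10 rightward: 11 /i/ → [+RTR]; 12 /i/ → [+RTR]; 13 /k/ transparent; word edge.
Targets with no active source: positions 3 7 8 stay [-emphatic].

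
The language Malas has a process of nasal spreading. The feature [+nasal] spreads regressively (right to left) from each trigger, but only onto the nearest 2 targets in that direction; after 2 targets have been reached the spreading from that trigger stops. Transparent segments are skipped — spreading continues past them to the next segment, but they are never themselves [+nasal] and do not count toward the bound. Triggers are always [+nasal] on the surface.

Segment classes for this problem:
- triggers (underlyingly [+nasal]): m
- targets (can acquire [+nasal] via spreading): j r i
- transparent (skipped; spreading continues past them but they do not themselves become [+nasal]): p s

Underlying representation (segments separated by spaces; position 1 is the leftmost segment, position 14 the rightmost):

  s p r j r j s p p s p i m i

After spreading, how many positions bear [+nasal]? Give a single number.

From /m/ at 13 leftward: 12 /i/ → [+nasal]; 11 /p/ transparent; 10 /s/ transparent; 9 /p/ transparent; 8 /p/ transparent; 7 /s/ transparent; 6 /j/ → [+nasal]; bound reached.
Targets with no active source: positions 3 4 5 14 stay [-nasal].
[+nasal] positions on the surface: 6 12 13.

3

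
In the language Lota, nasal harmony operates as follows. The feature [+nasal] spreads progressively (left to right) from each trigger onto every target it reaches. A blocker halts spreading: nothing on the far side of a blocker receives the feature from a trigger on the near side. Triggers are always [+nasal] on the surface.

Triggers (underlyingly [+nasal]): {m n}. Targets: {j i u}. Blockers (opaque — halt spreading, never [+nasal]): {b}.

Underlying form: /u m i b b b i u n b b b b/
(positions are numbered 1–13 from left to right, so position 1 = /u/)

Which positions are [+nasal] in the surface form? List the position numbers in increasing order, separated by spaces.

From /m/ at 2 rightward: 3 /i/ → [+nasal]; 4 /b/ blocks.
From /n/ at 9 rightward: 10 /b/ blocks.
Targets with no active source: positions 1 7 8 stay [-nasal].

2 3 9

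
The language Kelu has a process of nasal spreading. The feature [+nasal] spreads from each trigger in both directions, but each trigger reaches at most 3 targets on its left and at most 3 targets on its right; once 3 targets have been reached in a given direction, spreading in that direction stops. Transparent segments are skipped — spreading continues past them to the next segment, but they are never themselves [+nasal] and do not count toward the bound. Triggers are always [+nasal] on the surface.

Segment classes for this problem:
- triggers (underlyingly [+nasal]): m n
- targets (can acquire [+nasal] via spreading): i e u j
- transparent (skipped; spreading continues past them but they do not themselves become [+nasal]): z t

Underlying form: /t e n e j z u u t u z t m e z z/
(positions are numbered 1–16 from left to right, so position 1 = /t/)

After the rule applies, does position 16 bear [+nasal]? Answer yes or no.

no

From /n/ at 3 rightward: 4 /e/ → [+nasal]; 5 /j/ → [+nasal]; 6 /z/ transparent; 7 /u/ → [+nasal]; bound reached.
From /n/ at 3 leftward: 2 /e/ → [+nasal]; 1 /t/ transparent; word edge.
From /m/ at 13 rightward: 14 /e/ → [+nasal]; 15 /z/ transparent; 16 /z/ transparent; word edge.
From /m/ at 13 leftward: 12 /t/ transparent; 11 /z/ transparent; 10 /u/ → [+nasal]; 9 /t/ transparent; 8 /u/ → [+nasal]; 7 /u/ → [+nasal]; bound reached.
[+nasal] positions on the surface: 2 3 4 5 7 8 10 13 14.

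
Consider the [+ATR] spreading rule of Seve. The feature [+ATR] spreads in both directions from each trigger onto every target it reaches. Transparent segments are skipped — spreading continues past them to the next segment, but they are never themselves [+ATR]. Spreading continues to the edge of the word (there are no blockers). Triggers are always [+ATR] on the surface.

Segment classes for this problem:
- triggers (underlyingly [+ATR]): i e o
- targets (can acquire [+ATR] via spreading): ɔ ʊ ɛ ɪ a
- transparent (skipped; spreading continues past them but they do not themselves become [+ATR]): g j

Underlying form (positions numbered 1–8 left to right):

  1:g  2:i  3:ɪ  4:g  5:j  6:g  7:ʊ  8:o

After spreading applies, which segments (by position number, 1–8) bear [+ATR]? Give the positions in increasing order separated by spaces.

2 3 7 8

From /i/ at 2 rightward: 3 /ɪ/ → [+ATR]; 4 /g/ transparent; 5 /j/ transparent; 6 /g/ transparent; 7 /ʊ/ → [+ATR]; 8 /o/ is itself a trigger — this domain ends here.
From /i/ at 2 leftward: 1 /g/ transparent; word edge.
From /o/ at 8 rightward: word edge.
From /o/ at 8 leftward: 7 /ʊ/ → [+ATR]; 6 /g/ transparent; 5 /j/ transparent; 4 /g/ transparent; 3 /ɪ/ → [+ATR]; 2 /i/ is itself a trigger — this domain ends here.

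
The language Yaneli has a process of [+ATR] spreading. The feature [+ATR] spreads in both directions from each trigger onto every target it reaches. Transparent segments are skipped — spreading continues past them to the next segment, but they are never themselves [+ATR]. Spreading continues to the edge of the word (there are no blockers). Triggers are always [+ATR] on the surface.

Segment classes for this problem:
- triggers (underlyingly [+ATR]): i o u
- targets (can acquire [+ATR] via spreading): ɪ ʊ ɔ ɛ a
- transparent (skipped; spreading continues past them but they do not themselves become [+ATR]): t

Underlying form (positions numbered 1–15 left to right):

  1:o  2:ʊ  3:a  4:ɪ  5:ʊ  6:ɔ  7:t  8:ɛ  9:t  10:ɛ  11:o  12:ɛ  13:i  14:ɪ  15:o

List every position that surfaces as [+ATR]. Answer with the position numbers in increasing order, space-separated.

From /o/ at 1 rightward: 2 /ʊ/ → [+ATR]; 3 /a/ → [+ATR]; 4 /ɪ/ → [+ATR]; 5 /ʊ/ → [+ATR]; 6 /ɔ/ → [+ATR]; 7 /t/ transparent; 8 /ɛ/ → [+ATR]; 9 /t/ transparent; 10 /ɛ/ → [+ATR]; 11 /o/ is itself a trigger — this domain ends here.
From /o/ at 1 leftward: word edge.
From /o/ at 11 rightward: 12 /ɛ/ → [+ATR]; 13 /i/ is itself a trigger — this domain ends here.
From /o/ at 11 leftward: 10 /ɛ/ → [+ATR]; 9 /t/ transparent; 8 /ɛ/ → [+ATR]; 7 /t/ transparent; 6 /ɔ/ → [+ATR]; 5 /ʊ/ → [+ATR]; 4 /ɪ/ → [+ATR]; 3 /a/ → [+ATR]; 2 /ʊ/ → [+ATR]; 1 /o/ is itself a trigger — this domain ends here.
From /i/ at 13 rightward: 14 /ɪ/ → [+ATR]; 15 /o/ is itself a trigger — this domain ends here.
From /i/ at 13 leftward: 12 /ɛ/ → [+ATR]; 11 /o/ is itself a trigger — this domain ends here.
From /o/ at 15 rightward: word edge.
From /o/ at 15 leftward: 14 /ɪ/ → [+ATR]; 13 /i/ is itself a trigger — this domain ends here.

1 2 3 4 5 6 8 10 11 12 13 14 15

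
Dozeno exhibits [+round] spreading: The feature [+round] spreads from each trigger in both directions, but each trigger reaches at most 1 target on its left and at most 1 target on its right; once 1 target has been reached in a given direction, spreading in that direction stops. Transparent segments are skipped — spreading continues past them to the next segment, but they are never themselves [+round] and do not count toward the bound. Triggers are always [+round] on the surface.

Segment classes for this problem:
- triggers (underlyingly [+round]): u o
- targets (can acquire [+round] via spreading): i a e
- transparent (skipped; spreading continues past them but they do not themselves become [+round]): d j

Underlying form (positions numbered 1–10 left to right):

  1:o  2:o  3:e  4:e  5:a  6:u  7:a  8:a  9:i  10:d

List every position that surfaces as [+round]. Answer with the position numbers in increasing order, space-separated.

1 2 3 5 6 7

From /o/ at 1 rightward: 2 /o/ is itself a trigger — this domain ends here.
From /o/ at 1 leftward: word edge.
From /o/ at 2 rightward: 3 /e/ → [+round]; bound reached.
From /o/ at 2 leftward: 1 /o/ is itself a trigger — this domain ends here.
From /u/ at 6 rightward: 7 /a/ → [+round]; bound reached.
From /u/ at 6 leftward: 5 /a/ → [+round]; bound reached.
Targets with no active source: positions 4 8 9 stay [-round].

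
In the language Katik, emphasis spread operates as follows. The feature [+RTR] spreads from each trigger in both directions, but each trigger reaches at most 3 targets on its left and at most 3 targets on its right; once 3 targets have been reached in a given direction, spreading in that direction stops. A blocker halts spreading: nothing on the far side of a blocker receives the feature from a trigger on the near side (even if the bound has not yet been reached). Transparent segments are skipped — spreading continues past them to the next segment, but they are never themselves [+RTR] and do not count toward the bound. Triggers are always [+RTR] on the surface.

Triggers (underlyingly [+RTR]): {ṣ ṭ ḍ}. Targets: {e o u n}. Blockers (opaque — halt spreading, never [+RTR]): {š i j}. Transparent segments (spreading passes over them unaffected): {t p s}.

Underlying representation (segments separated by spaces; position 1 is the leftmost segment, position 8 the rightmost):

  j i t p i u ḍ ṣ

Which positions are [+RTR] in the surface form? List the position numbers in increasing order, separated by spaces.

From /ḍ/ at 7 rightward: 8 /ṣ/ is itself a trigger — this domain ends here.
From /ḍ/ at 7 leftward: 6 /u/ → [+RTR]; 5 /i/ blocks.
From /ṣ/ at 8 rightward: word edge.
From /ṣ/ at 8 leftward: 7 /ḍ/ is itself a trigger — this domain ends here.

6 7 8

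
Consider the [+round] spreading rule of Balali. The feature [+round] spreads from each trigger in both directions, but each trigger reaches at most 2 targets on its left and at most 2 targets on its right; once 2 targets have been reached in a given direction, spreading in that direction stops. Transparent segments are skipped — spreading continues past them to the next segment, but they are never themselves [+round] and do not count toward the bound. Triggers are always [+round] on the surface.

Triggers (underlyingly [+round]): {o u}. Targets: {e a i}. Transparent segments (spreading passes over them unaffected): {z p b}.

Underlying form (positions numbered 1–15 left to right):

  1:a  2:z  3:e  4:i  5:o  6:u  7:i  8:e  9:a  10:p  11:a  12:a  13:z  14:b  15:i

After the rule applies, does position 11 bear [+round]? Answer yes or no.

From /o/ at 5 rightward: 6 /u/ is itself a trigger — this domain ends here.
From /o/ at 5 leftward: 4 /i/ → [+round]; 3 /e/ → [+round]; bound reached.
From /u/ at 6 rightward: 7 /i/ → [+round]; 8 /e/ → [+round]; bound reached.
From /u/ at 6 leftward: 5 /o/ is itself a trigger — this domain ends here.
Targets with no active source: positions 1 9 11 12 15 stay [-round].
[+round] positions on the surface: 3 4 5 6 7 8.

no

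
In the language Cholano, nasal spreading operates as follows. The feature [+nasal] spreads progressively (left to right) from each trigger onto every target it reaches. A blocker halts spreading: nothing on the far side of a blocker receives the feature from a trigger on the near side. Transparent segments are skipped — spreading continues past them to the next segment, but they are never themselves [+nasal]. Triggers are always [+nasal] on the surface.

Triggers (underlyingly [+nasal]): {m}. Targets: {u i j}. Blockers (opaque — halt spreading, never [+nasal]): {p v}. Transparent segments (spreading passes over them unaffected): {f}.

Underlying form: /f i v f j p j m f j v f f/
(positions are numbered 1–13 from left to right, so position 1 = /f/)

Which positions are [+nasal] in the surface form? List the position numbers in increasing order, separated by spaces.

8 10

From /m/ at 8 rightward: 9 /f/ transparent; 10 /j/ → [+nasal]; 11 /v/ blocks.
Targets with no active source: positions 2 5 7 stay [-nasal].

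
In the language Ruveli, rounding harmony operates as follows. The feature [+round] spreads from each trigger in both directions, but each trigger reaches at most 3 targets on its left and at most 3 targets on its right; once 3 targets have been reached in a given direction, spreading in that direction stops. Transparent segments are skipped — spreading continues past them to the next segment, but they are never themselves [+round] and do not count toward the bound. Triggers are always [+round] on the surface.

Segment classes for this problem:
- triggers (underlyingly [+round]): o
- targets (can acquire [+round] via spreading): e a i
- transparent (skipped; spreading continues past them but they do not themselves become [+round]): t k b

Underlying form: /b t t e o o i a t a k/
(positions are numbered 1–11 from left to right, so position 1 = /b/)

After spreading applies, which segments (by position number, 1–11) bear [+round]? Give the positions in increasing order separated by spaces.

4 5 6 7 8 10

From /o/ at 5 rightward: 6 /o/ is itself a trigger — this domain ends here.
From /o/ at 5 leftward: 4 /e/ → [+round]; 3 /t/ transparent; 2 /t/ transparent; 1 /b/ transparent; word edge.
From /o/ at 6 rightward: 7 /i/ → [+round]; 8 /a/ → [+round]; 9 /t/ transparent; 10 /a/ → [+round]; bound reached.
From /o/ at 6 leftward: 5 /o/ is itself a trigger — this domain ends here.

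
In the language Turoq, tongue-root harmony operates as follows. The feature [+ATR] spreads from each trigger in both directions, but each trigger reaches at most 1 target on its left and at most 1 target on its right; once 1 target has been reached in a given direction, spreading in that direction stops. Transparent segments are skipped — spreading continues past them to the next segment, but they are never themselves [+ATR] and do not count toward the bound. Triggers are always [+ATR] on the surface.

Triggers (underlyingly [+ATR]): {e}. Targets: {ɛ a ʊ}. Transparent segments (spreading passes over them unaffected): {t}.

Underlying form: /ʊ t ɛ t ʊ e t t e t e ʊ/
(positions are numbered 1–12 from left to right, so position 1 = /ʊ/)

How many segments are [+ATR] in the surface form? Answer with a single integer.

From /e/ at 6 rightward: 7 /t/ transparent; 8 /t/ transparent; 9 /e/ is itself a trigger — this domain ends here.
From /e/ at 6 leftward: 5 /ʊ/ → [+ATR]; bound reached.
From /e/ at 9 rightward: 10 /t/ transparent; 11 /e/ is itself a trigger — this domain ends here.
From /e/ at 9 leftward: 8 /t/ transparent; 7 /t/ transparent; 6 /e/ is itself a trigger — this domain ends here.
From /e/ at 11 rightward: 12 /ʊ/ → [+ATR]; bound reached.
From /e/ at 11 leftward: 10 /t/ transparent; 9 /e/ is itself a trigger — this domain ends here.
Targets with no active source: positions 1 3 stay [-ATR].
[+ATR] positions on the surface: 5 6 9 11 12.

5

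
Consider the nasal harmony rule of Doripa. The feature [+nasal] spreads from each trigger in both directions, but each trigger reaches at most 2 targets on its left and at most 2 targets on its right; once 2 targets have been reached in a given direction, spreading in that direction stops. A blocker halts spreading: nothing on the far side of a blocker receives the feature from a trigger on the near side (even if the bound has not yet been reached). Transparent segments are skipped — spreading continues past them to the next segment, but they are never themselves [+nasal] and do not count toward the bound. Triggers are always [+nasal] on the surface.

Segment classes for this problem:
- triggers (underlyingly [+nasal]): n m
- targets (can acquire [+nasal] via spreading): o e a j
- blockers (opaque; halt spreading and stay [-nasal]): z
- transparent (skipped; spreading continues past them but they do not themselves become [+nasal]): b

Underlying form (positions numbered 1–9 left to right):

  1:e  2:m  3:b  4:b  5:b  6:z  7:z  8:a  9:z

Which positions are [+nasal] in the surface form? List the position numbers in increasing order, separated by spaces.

From /m/ at 2 rightward: 3 /b/ transparent; 4 /b/ transparent; 5 /b/ transparent; 6 /z/ blocks.
From /m/ at 2 leftward: 1 /e/ → [+nasal]; word edge.
Target with no active source: position 8 stays [-nasal].

1 2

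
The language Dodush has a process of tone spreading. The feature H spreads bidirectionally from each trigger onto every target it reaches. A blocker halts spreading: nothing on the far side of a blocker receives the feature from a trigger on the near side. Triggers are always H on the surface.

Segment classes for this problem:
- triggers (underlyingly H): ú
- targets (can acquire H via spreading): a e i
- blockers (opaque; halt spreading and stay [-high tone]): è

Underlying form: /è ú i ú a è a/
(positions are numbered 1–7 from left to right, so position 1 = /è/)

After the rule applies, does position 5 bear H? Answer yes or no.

From /ú/ at 2 rightward: 3 /i/ → H; 4 /ú/ is itself a trigger — this domain ends here.
From /ú/ at 2 leftward: 1 /è/ blocks.
From /ú/ at 4 rightward: 5 /a/ → H; 6 /è/ blocks.
From /ú/ at 4 leftward: 3 /i/ → H; 2 /ú/ is itself a trigger — this domain ends here.
Target with no active source: position 7 stays [-high tone].
H positions on the surface: 2 3 4 5.

yes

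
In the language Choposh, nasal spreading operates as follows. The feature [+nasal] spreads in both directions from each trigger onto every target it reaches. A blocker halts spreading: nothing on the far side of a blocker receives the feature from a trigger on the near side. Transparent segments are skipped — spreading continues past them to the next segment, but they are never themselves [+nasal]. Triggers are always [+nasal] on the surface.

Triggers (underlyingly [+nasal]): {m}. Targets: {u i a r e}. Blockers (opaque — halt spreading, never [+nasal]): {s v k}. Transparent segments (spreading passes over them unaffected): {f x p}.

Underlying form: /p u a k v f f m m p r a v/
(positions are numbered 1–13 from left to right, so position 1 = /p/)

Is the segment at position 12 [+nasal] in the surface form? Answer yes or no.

yes

From /m/ at 8 rightward: 9 /m/ is itself a trigger — this domain ends here.
From /m/ at 8 leftward: 7 /f/ transparent; 6 /f/ transparent; 5 /v/ blocks.
From /m/ at 9 rightward: 10 /p/ transparent; 11 /r/ → [+nasal]; 12 /a/ → [+nasal]; 13 /v/ blocks.
From /m/ at 9 leftward: 8 /m/ is itself a trigger — this domain ends here.
Targets with no active source: positions 2 3 stay [-nasal].
[+nasal] positions on the surface: 8 9 11 12.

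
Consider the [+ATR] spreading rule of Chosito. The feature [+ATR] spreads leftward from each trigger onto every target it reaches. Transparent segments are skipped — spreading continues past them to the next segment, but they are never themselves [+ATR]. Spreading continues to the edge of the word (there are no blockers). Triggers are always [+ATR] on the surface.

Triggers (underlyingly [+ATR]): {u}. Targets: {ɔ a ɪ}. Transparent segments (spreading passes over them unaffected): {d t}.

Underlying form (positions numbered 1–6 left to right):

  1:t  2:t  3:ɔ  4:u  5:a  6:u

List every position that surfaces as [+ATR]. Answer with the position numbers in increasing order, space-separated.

3 4 5 6

From /u/ at 4 leftward: 3 /ɔ/ → [+ATR]; 2 /t/ transparent; 1 /t/ transparent; word edge.
From /u/ at 6 leftward: 5 /a/ → [+ATR]; 4 /u/ is itself a trigger — this domain ends here.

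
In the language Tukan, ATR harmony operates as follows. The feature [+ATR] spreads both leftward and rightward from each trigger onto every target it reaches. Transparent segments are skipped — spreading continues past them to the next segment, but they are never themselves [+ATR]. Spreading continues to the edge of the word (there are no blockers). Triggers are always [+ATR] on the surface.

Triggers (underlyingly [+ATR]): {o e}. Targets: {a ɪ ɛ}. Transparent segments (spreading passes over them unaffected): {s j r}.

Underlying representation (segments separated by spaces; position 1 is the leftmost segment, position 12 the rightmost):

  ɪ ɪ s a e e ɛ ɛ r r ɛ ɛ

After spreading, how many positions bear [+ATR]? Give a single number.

9

From /e/ at 5 rightward: 6 /e/ is itself a trigger — this domain ends here.
From /e/ at 5 leftward: 4 /a/ → [+ATR]; 3 /s/ transparent; 2 /ɪ/ → [+ATR]; 1 /ɪ/ → [+ATR]; word edge.
From /e/ at 6 rightward: 7 /ɛ/ → [+ATR]; 8 /ɛ/ → [+ATR]; 9 /r/ transparent; 10 /r/ transparent; 11 /ɛ/ → [+ATR]; 12 /ɛ/ → [+ATR]; word edge.
From /e/ at 6 leftward: 5 /e/ is itself a trigger — this domain ends here.
[+ATR] positions on the surface: 1 2 4 5 6 7 8 11 12.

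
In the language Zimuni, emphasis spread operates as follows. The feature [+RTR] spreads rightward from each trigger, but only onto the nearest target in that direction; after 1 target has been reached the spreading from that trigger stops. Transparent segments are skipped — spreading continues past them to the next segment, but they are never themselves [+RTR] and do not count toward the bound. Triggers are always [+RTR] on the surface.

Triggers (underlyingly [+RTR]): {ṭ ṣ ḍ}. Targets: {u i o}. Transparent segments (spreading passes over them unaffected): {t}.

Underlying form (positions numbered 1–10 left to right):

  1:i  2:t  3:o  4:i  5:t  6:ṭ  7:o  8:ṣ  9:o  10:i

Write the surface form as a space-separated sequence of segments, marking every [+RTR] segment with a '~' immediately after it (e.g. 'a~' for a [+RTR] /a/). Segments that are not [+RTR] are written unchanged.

i t o i t ṭ~ o~ ṣ~ o~ i

From /ṭ/ at 6 rightward: 7 /o/ → [+RTR]; bound reached.
From /ṣ/ at 8 rightward: 9 /o/ → [+RTR]; bound reached.
Targets with no active source: positions 1 3 4 10 stay [-emphatic].
[+RTR] positions on the surface: 6 7 8 9.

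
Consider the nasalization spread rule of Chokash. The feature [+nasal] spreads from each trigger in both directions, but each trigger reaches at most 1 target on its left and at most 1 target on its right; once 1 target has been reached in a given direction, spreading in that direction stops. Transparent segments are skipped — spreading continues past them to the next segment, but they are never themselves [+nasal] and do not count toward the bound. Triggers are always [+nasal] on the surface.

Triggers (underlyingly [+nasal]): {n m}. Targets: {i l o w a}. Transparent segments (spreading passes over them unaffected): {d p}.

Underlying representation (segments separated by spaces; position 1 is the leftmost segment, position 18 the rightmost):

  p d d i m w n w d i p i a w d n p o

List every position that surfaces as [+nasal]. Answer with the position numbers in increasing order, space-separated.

4 5 6 7 8 14 16 18

From /m/ at 5 rightward: 6 /w/ → [+nasal]; bound reached.
From /m/ at 5 leftward: 4 /i/ → [+nasal]; bound reached.
From /n/ at 7 rightward: 8 /w/ → [+nasal]; bound reached.
From /n/ at 7 leftward: 6 /w/ → [+nasal]; bound reached.
From /n/ at 16 rightward: 17 /p/ transparent; 18 /o/ → [+nasal]; bound reached.
From /n/ at 16 leftward: 15 /d/ transparent; 14 /w/ → [+nasal]; bound reached.
Targets with no active source: positions 10 12 13 stay [-nasal].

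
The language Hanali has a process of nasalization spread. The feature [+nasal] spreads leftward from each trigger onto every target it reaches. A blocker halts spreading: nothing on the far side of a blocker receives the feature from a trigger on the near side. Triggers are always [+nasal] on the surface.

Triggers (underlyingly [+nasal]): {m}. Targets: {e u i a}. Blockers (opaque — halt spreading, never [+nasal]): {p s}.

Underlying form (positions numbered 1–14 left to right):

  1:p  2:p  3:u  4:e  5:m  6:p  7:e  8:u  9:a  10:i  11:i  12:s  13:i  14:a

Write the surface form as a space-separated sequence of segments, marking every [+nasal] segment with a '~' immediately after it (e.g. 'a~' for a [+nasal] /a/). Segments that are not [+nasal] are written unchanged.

From /m/ at 5 leftward: 4 /e/ → [+nasal]; 3 /u/ → [+nasal]; 2 /p/ blocks.
Targets with no active source: positions 7 8 9 10 11 13 14 stay [-nasal].
[+nasal] positions on the surface: 3 4 5.

p p u~ e~ m~ p e u a i i s i a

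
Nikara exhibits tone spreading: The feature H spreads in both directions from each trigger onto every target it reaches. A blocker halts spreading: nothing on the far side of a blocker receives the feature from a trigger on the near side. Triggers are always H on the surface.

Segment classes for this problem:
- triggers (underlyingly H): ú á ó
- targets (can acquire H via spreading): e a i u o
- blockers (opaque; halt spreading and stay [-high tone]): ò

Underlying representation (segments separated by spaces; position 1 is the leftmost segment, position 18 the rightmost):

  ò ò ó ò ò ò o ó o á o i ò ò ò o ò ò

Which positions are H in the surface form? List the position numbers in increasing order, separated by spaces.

From /ó/ at 3 rightward: 4 /ò/ blocks.
From /ó/ at 3 leftward: 2 /ò/ blocks.
From /ó/ at 8 rightward: 9 /o/ → H; 10 /á/ is itself a trigger — this domain ends here.
From /ó/ at 8 leftward: 7 /o/ → H; 6 /ò/ blocks.
From /á/ at 10 rightward: 11 /o/ → H; 12 /i/ → H; 13 /ò/ blocks.
From /á/ at 10 leftward: 9 /o/ → H; 8 /ó/ is itself a trigger — this domain ends here.
Target with no active source: position 16 stays [-high tone].

3 7 8 9 10 11 12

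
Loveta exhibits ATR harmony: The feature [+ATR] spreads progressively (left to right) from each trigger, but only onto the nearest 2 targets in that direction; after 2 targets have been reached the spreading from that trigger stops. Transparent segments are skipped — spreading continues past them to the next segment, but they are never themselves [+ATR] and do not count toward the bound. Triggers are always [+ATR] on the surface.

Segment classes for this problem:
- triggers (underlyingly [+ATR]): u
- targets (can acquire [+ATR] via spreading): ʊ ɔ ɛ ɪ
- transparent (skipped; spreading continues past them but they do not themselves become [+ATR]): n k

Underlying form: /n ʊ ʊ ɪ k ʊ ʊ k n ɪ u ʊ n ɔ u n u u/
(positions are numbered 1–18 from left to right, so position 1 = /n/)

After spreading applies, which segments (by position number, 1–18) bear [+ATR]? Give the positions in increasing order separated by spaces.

11 12 14 15 17 18

From /u/ at 11 rightward: 12 /ʊ/ → [+ATR]; 13 /n/ transparent; 14 /ɔ/ → [+ATR]; bound reached.
From /u/ at 15 rightward: 16 /n/ transparent; 17 /u/ is itself a trigger — this domain ends here.
From /u/ at 17 rightward: 18 /u/ is itself a trigger — this domain ends here.
From /u/ at 18 rightward: word edge.
Targets with no active source: positions 2 3 4 6 7 10 stay [-ATR].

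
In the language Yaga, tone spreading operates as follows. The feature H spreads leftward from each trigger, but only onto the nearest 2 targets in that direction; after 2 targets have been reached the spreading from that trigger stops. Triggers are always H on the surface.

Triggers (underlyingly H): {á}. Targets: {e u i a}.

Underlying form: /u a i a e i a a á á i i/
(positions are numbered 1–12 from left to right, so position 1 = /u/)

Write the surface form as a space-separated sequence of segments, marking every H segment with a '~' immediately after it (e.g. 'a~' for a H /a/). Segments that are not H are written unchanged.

u a i a e i a~ a~ á~ á~ i i

From /á/ at 9 leftward: 8 /a/ → H; 7 /a/ → H; bound reached.
From /á/ at 10 leftward: 9 /á/ is itself a trigger — this domain ends here.
Targets with no active source: positions 1 2 3 4 5 6 11 12 stay [-high tone].
H positions on the surface: 7 8 9 10.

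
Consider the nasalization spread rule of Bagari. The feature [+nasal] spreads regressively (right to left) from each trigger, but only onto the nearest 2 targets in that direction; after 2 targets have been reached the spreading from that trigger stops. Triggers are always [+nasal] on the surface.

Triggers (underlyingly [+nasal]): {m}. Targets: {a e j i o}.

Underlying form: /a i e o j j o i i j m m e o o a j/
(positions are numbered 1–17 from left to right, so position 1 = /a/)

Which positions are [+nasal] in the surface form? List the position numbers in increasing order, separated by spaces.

9 10 11 12

From /m/ at 11 leftward: 10 /j/ → [+nasal]; 9 /i/ → [+nasal]; bound reached.
From /m/ at 12 leftward: 11 /m/ is itself a trigger — this domain ends here.
Targets with no active source: positions 1 2 3 4 5 6 7 8 13 14 15 16 17 stay [-nasal].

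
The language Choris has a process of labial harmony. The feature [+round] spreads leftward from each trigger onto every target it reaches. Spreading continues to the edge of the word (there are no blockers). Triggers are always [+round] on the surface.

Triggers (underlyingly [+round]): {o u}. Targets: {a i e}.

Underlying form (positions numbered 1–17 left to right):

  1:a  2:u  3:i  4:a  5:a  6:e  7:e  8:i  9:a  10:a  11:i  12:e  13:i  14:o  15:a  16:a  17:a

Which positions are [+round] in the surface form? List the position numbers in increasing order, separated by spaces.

From /u/ at 2 leftward: 1 /a/ → [+round]; word edge.
From /o/ at 14 leftward: 13 /i/ → [+round]; 12 /e/ → [+round]; 11 /i/ → [+round]; 10 /a/ → [+round]; 9 /a/ → [+round]; 8 /i/ → [+round]; 7 /e/ → [+round]; 6 /e/ → [+round]; 5 /a/ → [+round]; 4 /a/ → [+round]; 3 /i/ → [+round]; 2 /u/ is itself a trigger — this domain ends here.
Targets with no active source: positions 15 16 17 stay [-round].

1 2 3 4 5 6 7 8 9 10 11 12 13 14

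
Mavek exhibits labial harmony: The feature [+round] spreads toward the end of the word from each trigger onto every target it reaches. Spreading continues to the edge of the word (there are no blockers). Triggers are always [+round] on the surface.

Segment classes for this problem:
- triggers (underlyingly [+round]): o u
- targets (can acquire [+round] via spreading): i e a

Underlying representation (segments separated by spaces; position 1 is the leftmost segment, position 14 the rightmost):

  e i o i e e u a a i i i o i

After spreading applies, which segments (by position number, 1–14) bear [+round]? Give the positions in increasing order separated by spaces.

3 4 5 6 7 8 9 10 11 12 13 14

From /o/ at 3 rightward: 4 /i/ → [+round]; 5 /e/ → [+round]; 6 /e/ → [+round]; 7 /u/ is itself a trigger — this domain ends here.
From /u/ at 7 rightward: 8 /a/ → [+round]; 9 /a/ → [+round]; 10 /i/ → [+round]; 11 /i/ → [+round]; 12 /i/ → [+round]; 13 /o/ is itself a trigger — this domain ends here.
From /o/ at 13 rightward: 14 /i/ → [+round]; word edge.
Targets with no active source: positions 1 2 stay [-round].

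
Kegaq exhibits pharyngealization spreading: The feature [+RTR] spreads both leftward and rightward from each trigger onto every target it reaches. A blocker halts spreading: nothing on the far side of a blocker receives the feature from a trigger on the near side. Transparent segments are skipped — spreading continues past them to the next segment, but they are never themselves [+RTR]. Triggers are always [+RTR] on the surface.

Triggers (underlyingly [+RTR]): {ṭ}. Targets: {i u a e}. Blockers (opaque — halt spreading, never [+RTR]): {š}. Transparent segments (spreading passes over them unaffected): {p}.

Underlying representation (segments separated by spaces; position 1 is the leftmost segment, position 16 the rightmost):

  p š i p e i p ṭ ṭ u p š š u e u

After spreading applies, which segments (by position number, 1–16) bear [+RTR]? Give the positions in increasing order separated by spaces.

From /ṭ/ at 8 rightward: 9 /ṭ/ is itself a trigger — this domain ends here.
From /ṭ/ at 8 leftward: 7 /p/ transparent; 6 /i/ → [+RTR]; 5 /e/ → [+RTR]; 4 /p/ transparent; 3 /i/ → [+RTR]; 2 /š/ blocks.
From /ṭ/ at 9 rightward: 10 /u/ → [+RTR]; 11 /p/ transparent; 12 /š/ blocks.
From /ṭ/ at 9 leftward: 8 /ṭ/ is itself a trigger — this domain ends here.
Targets with no active source: positions 14 15 16 stay [-emphatic].

3 5 6 8 9 10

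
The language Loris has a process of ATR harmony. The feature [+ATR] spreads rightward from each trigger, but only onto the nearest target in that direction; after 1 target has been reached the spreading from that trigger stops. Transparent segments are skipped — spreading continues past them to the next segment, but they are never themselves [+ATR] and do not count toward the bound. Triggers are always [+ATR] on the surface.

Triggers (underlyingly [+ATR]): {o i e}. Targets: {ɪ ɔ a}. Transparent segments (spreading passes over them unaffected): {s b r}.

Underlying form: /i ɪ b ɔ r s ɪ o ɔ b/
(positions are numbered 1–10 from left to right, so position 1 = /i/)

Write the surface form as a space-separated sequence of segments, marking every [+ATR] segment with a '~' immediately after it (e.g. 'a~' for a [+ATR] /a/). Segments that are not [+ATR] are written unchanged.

From /i/ at 1 rightward: 2 /ɪ/ → [+ATR]; bound reached.
From /o/ at 8 rightward: 9 /ɔ/ → [+ATR]; bound reached.
Targets with no active source: positions 4 7 stay [-ATR].
[+ATR] positions on the surface: 1 2 8 9.

i~ ɪ~ b ɔ r s ɪ o~ ɔ~ b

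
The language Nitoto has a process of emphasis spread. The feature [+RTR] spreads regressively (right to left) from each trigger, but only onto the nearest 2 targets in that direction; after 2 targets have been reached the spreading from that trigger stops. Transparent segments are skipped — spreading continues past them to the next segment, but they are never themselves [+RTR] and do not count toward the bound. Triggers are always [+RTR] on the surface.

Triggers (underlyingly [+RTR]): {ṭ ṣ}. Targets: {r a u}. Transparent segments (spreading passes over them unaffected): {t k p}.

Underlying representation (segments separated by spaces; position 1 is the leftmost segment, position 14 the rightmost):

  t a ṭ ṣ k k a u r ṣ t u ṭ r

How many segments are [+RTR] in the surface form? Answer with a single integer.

From /ṭ/ at 3 leftward: 2 /a/ → [+RTR]; 1 /t/ transparent; word edge.
From /ṣ/ at 4 leftward: 3 /ṭ/ is itself a trigger — this domain ends here.
From /ṣ/ at 10 leftward: 9 /r/ → [+RTR]; 8 /u/ → [+RTR]; bound reached.
From /ṭ/ at 13 leftward: 12 /u/ → [+RTR]; 11 /t/ transparent; 10 /ṣ/ is itself a trigger — this domain ends here.
Targets with no active source: positions 7 14 stay [-emphatic].
[+RTR] positions on the surface: 2 3 4 8 9 10 12 13.

8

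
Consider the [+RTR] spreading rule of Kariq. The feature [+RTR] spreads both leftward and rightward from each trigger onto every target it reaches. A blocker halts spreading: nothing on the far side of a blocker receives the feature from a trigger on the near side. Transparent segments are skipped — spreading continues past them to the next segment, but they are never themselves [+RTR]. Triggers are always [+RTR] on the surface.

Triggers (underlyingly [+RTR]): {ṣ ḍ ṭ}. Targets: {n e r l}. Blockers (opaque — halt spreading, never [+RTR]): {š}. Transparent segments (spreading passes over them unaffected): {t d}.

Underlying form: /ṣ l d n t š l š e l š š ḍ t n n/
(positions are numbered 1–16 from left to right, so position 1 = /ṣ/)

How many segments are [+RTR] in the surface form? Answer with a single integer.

6

From /ṣ/ at 1 rightward: 2 /l/ → [+RTR]; 3 /d/ transparent; 4 /n/ → [+RTR]; 5 /t/ transparent; 6 /š/ blocks.
From /ṣ/ at 1 leftward: word edge.
From /ḍ/ at 13 rightward: 14 /t/ transparent; 15 /n/ → [+RTR]; 16 /n/ → [+RTR]; word edge.
From /ḍ/ at 13 leftward: 12 /š/ blocks.
Targets with no active source: positions 7 9 10 stay [-emphatic].
[+RTR] positions on the surface: 1 2 4 13 15 16.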